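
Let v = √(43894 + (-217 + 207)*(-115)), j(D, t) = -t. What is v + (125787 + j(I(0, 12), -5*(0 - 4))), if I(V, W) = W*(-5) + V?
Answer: 125767 + 2*√11261 ≈ 1.2598e+5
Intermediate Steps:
I(V, W) = V - 5*W (I(V, W) = -5*W + V = V - 5*W)
v = 2*√11261 (v = √(43894 - 10*(-115)) = √(43894 + 1150) = √45044 = 2*√11261 ≈ 212.24)
v + (125787 + j(I(0, 12), -5*(0 - 4))) = 2*√11261 + (125787 - (-5)*(0 - 4)) = 2*√11261 + (125787 - (-5)*(-4)) = 2*√11261 + (125787 - 1*20) = 2*√11261 + (125787 - 20) = 2*√11261 + 125767 = 125767 + 2*√11261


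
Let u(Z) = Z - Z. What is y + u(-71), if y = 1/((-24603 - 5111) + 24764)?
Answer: -1/4950 ≈ -0.00020202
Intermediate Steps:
u(Z) = 0
y = -1/4950 (y = 1/(-29714 + 24764) = 1/(-4950) = -1/4950 ≈ -0.00020202)
y + u(-71) = -1/4950 + 0 = -1/4950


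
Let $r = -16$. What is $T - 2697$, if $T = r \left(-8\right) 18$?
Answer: $-393$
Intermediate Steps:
$T = 2304$ ($T = \left(-16\right) \left(-8\right) 18 = 128 \cdot 18 = 2304$)
$T - 2697 = 2304 - 2697 = -393$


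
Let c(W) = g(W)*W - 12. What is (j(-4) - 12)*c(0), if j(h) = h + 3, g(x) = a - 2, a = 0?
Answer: 156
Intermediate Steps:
g(x) = -2 (g(x) = 0 - 2 = -2)
j(h) = 3 + h
c(W) = -12 - 2*W (c(W) = -2*W - 12 = -12 - 2*W)
(j(-4) - 12)*c(0) = ((3 - 4) - 12)*(-12 - 2*0) = (-1 - 12)*(-12 + 0) = -13*(-12) = 156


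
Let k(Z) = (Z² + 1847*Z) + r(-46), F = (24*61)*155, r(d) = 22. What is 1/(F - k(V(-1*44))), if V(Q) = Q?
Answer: 1/306230 ≈ 3.2655e-6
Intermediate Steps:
F = 226920 (F = 1464*155 = 226920)
k(Z) = 22 + Z² + 1847*Z (k(Z) = (Z² + 1847*Z) + 22 = 22 + Z² + 1847*Z)
1/(F - k(V(-1*44))) = 1/(226920 - (22 + (-1*44)² + 1847*(-1*44))) = 1/(226920 - (22 + (-44)² + 1847*(-44))) = 1/(226920 - (22 + 1936 - 81268)) = 1/(226920 - 1*(-79310)) = 1/(226920 + 79310) = 1/306230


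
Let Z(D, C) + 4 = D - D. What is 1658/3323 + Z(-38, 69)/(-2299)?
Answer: 3825034/7639577 ≈ 0.50069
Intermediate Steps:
Z(D, C) = -4 (Z(D, C) = -4 + (D - D) = -4 + 0 = -4)
1658/3323 + Z(-38, 69)/(-2299) = 1658/3323 - 4/(-2299) = 1658*(1/3323) - 4*(-1/2299) = 1658/3323 + 4/2299 = 3825034/7639577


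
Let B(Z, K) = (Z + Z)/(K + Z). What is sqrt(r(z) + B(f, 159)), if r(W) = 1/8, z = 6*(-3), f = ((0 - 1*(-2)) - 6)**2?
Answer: sqrt(6034)/140 ≈ 0.55485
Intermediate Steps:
f = 16 (f = ((0 + 2) - 6)**2 = (2 - 6)**2 = (-4)**2 = 16)
B(Z, K) = 2*Z/(K + Z) (B(Z, K) = (2*Z)/(K + Z) = 2*Z/(K + Z))
z = -18
r(W) = 1/8
sqrt(r(z) + B(f, 159)) = sqrt(1/8 + 2*16/(159 + 16)) = sqrt(1/8 + 2*16/175) = sqrt(1/8 + 2*16*(1/175)) = sqrt(1/8 + 32/175) = sqrt(431/1400) = sqrt(6034)/140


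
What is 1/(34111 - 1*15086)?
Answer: 1/19025 ≈ 5.2562e-5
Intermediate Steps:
1/(34111 - 1*15086) = 1/(34111 - 15086) = 1/19025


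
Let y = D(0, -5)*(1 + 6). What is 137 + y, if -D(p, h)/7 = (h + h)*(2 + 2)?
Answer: 2097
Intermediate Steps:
D(p, h) = -56*h (D(p, h) = -7*(h + h)*(2 + 2) = -7*2*h*4 = -56*h)
y = 1960 (y = (-56*(-5))*(1 + 6) = 280*7 = 1960)
137 + y = 137 + 1960 = 2097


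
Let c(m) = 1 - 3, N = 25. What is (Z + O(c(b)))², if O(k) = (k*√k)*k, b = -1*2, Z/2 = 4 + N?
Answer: 3332 + 464*I*√2 ≈ 3332.0 + 656.2*I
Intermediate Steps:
Z = 58 (Z = 2*(4 + 25) = 2*29 = 58)
b = -2
c(m) = -2
O(k) = k^(5/2) (O(k) = k^(3/2)*k = k^(5/2))
(Z + O(c(b)))² = (58 + (-2)^(5/2))² = (58 + 4*I*√2)²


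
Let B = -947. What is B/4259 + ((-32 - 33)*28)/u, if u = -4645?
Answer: 670513/3956611 ≈ 0.16947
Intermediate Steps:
B/4259 + ((-32 - 33)*28)/u = -947/4259 + ((-32 - 33)*28)/(-4645) = -947*1/4259 - 65*28*(-1/4645) = -947/4259 - 1820*(-1/4645) = -947/4259 + 364/929 = 670513/3956611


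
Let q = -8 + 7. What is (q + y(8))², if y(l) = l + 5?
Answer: 144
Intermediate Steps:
q = -1
y(l) = 5 + l
(q + y(8))² = (-1 + (5 + 8))² = (-1 + 13)² = 12² = 144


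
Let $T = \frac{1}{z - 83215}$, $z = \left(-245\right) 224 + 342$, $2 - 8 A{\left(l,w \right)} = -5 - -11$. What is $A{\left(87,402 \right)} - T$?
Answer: $- \frac{137751}{275506} \approx -0.49999$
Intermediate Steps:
$A{\left(l,w \right)} = - \frac{1}{2}$ ($A{\left(l,w \right)} = \frac{1}{4} - \frac{-5 - -11}{8} = \frac{1}{4} - \frac{-5 + 11}{8} = \frac{1}{4} - \frac{3}{4} = - \frac{1}{2}$)
$z = -54538$ ($z = -54880 + 342 = -54538$)
$T = - \frac{1}{137753}$ ($T = \frac{1}{-54538 - 83215} = \frac{1}{-137753} = - \frac{1}{137753} \approx -7.2594 \cdot 10^{-6}$)
$A{\left(87,402 \right)} - T = - \frac{1}{2} - - \frac{1}{137753} = - \frac{1}{2} + \frac{1}{137753} = - \frac{137751}{275506}$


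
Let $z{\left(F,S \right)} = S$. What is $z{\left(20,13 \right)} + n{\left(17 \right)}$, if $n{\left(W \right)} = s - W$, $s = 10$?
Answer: $6$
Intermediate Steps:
$n{\left(W \right)} = 10 - W$
$z{\left(20,13 \right)} + n{\left(17 \right)} = 13 + \left(10 - 17\right) = 13 - 7 = 6$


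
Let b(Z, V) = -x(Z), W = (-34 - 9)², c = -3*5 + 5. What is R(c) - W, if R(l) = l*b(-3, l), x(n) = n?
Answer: -1879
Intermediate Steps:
c = -10 (c = -15 + 5 = -10)
W = 1849 (W = (-43)² = 1849)
b(Z, V) = -Z
R(l) = 3*l (R(l) = l*(-1*(-3)) = l*3 = 3*l)
R(c) - W = 3*(-10) - 1*1849 = -30 - 1849 = -1879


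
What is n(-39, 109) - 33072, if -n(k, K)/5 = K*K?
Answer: -92477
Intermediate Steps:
n(k, K) = -5*K² (n(k, K) = -5*K*K = -5*K²)
n(-39, 109) - 33072 = -5*109² - 33072 = -5*11881 - 33072 = -59405 - 33072 = -92477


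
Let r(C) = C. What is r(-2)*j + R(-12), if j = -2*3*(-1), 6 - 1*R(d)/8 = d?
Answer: 132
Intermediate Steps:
R(d) = 48 - 8*d
j = 6 (j = -6*(-1) = 6)
r(-2)*j + R(-12) = -2*6 + (48 - 8*(-12)) = -12 + (48 + 96) = -12 + 144 = 132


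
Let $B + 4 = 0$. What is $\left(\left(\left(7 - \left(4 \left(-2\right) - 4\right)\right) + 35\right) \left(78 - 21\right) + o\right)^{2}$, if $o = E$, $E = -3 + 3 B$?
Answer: $9381969$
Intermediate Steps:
$B = -4$ ($B = -4 + 0 = -4$)
$E = -15$ ($E = -3 + 3 \left(-4\right) = -3 - 12 = -15$)
$o = -15$
$\left(\left(\left(7 - \left(4 \left(-2\right) - 4\right)\right) + 35\right) \left(78 - 21\right) + o\right)^{2} = \left(\left(\left(7 - \left(4 \left(-2\right) - 4\right)\right) + 35\right) \left(78 - 21\right) - 15\right)^{2} = \left(\left(\left(7 - \left(-8 - 4\right)\right) + 35\right) 57 - 15\right)^{2} = \left(\left(\left(7 - -12\right) + 35\right) 57 - 15\right)^{2} = \left(\left(\left(7 + 12\right) + 35\right) 57 - 15\right)^{2} = \left(\left(19 + 35\right) 57 - 15\right)^{2} = \left(54 \cdot 57 - 15\right)^{2} = \left(3078 - 15\right)^{2} = 3063^{2} = 9381969$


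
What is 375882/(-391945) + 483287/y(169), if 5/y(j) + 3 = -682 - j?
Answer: -32353264861004/391945 ≈ -8.2545e+7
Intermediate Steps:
y(j) = 5/(-685 - j) (y(j) = 5/(-3 + (-682 - j)) = 5/(-685 - j))
375882/(-391945) + 483287/y(169) = 375882/(-391945) + 483287/((-5/(685 + 169))) = 375882*(-1/391945) + 483287/((-5/854)) = -375882/391945 + 483287/((-5*1/854)) = -375882/391945 + 483287/(-5/854) = -375882/391945 + 483287*(-854/5) = -375882/391945 - 412727098/5 = -32353264861004/391945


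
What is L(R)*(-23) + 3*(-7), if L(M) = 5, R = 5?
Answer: -136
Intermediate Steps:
L(R)*(-23) + 3*(-7) = 5*(-23) + 3*(-7) = -115 - 21 = -136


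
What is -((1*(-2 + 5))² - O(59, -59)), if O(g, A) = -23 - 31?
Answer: -63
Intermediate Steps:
O(g, A) = -54
-((1*(-2 + 5))² - O(59, -59)) = -((1*(-2 + 5))² - 1*(-54)) = -((1*3)² + 54) = -(3² + 54) = -(9 + 54) = -1*63 = -63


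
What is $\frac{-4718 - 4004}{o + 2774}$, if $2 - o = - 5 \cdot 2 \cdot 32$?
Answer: $- \frac{4361}{1548} \approx -2.8172$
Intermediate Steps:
$o = 322$ ($o = 2 - - 5 \cdot 2 \cdot 32 = 2 - \left(-5\right) 64 = 2 - -320 = 2 + 320 = 322$)
$\frac{-4718 - 4004}{o + 2774} = \frac{-4718 - 4004}{322 + 2774} = - \frac{8722}{3096} = \left(-8722\right) \frac{1}{3096} = - \frac{4361}{1548}$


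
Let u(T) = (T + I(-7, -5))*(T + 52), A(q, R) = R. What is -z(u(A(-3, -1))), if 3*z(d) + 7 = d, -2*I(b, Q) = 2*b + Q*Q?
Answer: 677/6 ≈ 112.83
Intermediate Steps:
I(b, Q) = -b - Q**2/2 (I(b, Q) = -(2*b + Q*Q)/2 = -(2*b + Q**2)/2 = -(Q**2 + 2*b)/2 = -b - Q**2/2)
u(T) = (52 + T)*(-11/2 + T) (u(T) = (T + (-1*(-7) - 1/2*(-5)**2))*(T + 52) = (T + (7 - 1/2*25))*(52 + T) = (T + (7 - 25/2))*(52 + T) = (T - 11/2)*(52 + T) = (-11/2 + T)*(52 + T) = (52 + T)*(-11/2 + T))
z(d) = -7/3 + d/3
-z(u(A(-3, -1))) = -(-7/3 + (-286 + (-1)**2 + (93/2)*(-1))/3) = -(-7/3 + (-286 + 1 - 93/2)/3) = -(-7/3 + (1/3)*(-663/2)) = -(-7/3 - 221/2) = -1*(-677/6) = 677/6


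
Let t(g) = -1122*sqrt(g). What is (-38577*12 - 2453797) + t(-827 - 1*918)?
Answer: -2916721 - 1122*I*sqrt(1745) ≈ -2.9167e+6 - 46870.0*I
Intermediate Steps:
(-38577*12 - 2453797) + t(-827 - 1*918) = (-38577*12 - 2453797) - 1122*sqrt(-827 - 1*918) = (-462924 - 2453797) - 1122*sqrt(-827 - 918) = -2916721 - 1122*I*sqrt(1745)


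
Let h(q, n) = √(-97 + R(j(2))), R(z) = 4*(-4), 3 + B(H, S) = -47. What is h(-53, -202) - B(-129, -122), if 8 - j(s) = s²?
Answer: 50 + I*√113 ≈ 50.0 + 10.63*I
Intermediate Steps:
j(s) = 8 - s²
B(H, S) = -50 (B(H, S) = -3 - 47 = -50)
R(z) = -16
h(q, n) = I*√113 (h(q, n) = √(-97 - 16) = √(-113) = I*√113)
h(-53, -202) - B(-129, -122) = I*√113 - 1*(-50) = I*√113 + 50 = 50 + I*√113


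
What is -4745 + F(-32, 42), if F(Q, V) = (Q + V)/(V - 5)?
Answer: -175555/37 ≈ -4744.7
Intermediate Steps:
F(Q, V) = (Q + V)/(-5 + V)
-4745 + F(-32, 42) = -4745 + (-32 + 42)/(-5 + 42) = -4745 + 10/37 = -175555/37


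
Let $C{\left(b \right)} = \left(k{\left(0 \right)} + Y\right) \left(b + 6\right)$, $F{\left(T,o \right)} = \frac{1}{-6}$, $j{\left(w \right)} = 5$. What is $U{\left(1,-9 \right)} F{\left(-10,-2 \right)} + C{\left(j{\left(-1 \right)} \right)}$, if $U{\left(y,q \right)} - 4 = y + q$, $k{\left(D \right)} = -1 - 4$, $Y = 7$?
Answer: $\frac{68}{3} \approx 22.667$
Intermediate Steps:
$F{\left(T,o \right)} = - \frac{1}{6}$
$k{\left(D \right)} = -5$ ($k{\left(D \right)} = -1 - 4 = -5$)
$U{\left(y,q \right)} = 4 + q + y$ ($U{\left(y,q \right)} = 4 + \left(y + q\right) = 4 + \left(q + y\right) = 4 + q + y$)
$C{\left(b \right)} = 12 + 2 b$ ($C{\left(b \right)} = \left(-5 + 7\right) \left(b + 6\right) = 2 \left(6 + b\right) = 12 + 2 b$)
$U{\left(1,-9 \right)} F{\left(-10,-2 \right)} + C{\left(j{\left(-1 \right)} \right)} = \left(4 - 9 + 1\right) \left(- \frac{1}{6}\right) + \left(12 + 2 \cdot 5\right) = \left(-4\right) \left(- \frac{1}{6}\right) + \left(12 + 10\right) = \frac{2}{3} + 22 = \frac{68}{3}$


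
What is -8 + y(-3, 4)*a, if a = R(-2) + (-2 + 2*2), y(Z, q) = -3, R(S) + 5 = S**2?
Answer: -11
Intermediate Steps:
R(S) = -5 + S**2
a = 1 (a = (-5 + (-2)**2) + (-2 + 2*2) = (-5 + 4) + (-2 + 4) = -1 + 2 = 1)
-8 + y(-3, 4)*a = -8 - 3*1 = -8 - 3 = -11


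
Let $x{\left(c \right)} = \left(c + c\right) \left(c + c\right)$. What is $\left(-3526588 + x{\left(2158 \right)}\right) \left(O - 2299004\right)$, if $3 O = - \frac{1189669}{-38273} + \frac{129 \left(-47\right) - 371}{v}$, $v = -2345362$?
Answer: $- \frac{1558201357967909778561256}{44882019913} \approx -3.4718 \cdot 10^{13}$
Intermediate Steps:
$x{\left(c \right)} = 4 c^{2}$ ($x{\left(c \right)} = 2 c 2 c = 4 c^{2}$)
$O = \frac{1395225356830}{134646059739}$ ($O = \frac{- \frac{1189669}{-38273} + \frac{129 \left(-47\right) - 371}{-2345362}}{3} = \frac{\left(-1189669\right) \left(- \frac{1}{38273}\right) + \left(-6063 - 371\right) \left(- \frac{1}{2345362}\right)}{3} = \frac{\frac{1189669}{38273} - - \frac{3217}{1172681}}{3} = \frac{\frac{1189669}{38273} + \frac{3217}{1172681}}{3} = \frac{1}{3} \cdot \frac{1395225356830}{44882019913} = \frac{1395225356830}{134646059739} \approx 10.362$)
$\left(-3526588 + x{\left(2158 \right)}\right) \left(O - 2299004\right) = \left(-3526588 + 4 \cdot 2158^{2}\right) \left(\frac{1395225356830}{134646059739} - 2299004\right) = \left(-3526588 + 4 \cdot 4656964\right) \left(- \frac{309550434698843126}{134646059739}\right) = \left(-3526588 + 18627856\right) \left(- \frac{309550434698843126}{134646059739}\right) = 15101268 \left(- \frac{309550434698843126}{134646059739}\right) = - \frac{1558201357967909778561256}{44882019913}$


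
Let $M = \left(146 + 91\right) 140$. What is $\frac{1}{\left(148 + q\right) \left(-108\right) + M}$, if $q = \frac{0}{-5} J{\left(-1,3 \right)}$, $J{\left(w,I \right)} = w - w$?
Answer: $\frac{1}{17196} \approx 5.8153 \cdot 10^{-5}$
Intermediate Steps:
$J{\left(w,I \right)} = 0$
$q = 0$ ($q = \frac{0}{-5} \cdot 0 = 0 \left(- \frac{1}{5}\right) 0 = 0 \cdot 0 = 0$)
$M = 33180$ ($M = 237 \cdot 140 = 33180$)
$\frac{1}{\left(148 + q\right) \left(-108\right) + M} = \frac{1}{\left(148 + 0\right) \left(-108\right) + 33180} = \frac{1}{148 \left(-108\right) + 33180} = \frac{1}{-15984 + 33180} = \frac{1}{17196}$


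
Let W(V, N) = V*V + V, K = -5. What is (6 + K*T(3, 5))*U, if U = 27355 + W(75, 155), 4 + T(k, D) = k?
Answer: 363605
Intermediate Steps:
T(k, D) = -4 + k
W(V, N) = V + V² (W(V, N) = V² + V = V + V²)
U = 33055 (U = 27355 + 75*(1 + 75) = 27355 + 75*76 = 27355 + 5700 = 33055)
(6 + K*T(3, 5))*U = (6 - 5*(-4 + 3))*33055 = (6 - 5*(-1))*33055 = (6 + 5)*33055 = 11*33055 = 363605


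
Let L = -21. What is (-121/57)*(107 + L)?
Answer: -10406/57 ≈ -182.56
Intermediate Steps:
(-121/57)*(107 + L) = (-121/57)*(107 - 21) = -121*1/57*86 = -121/57*86 = -10406/57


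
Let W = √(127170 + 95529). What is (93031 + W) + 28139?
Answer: 121170 + √222699 ≈ 1.2164e+5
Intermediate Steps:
W = √222699 ≈ 471.91
(93031 + W) + 28139 = (93031 + √222699) + 28139 = 121170 + √222699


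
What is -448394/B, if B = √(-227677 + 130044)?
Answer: 448394*I*√97633/97633 ≈ 1435.0*I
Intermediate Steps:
B = I*√97633 (B = √(-97633) = I*√97633 ≈ 312.46*I)
-448394/B = -448394*(-I*√97633/97633) = -(-448394)*I*√97633/97633 = 448394*I*√97633/97633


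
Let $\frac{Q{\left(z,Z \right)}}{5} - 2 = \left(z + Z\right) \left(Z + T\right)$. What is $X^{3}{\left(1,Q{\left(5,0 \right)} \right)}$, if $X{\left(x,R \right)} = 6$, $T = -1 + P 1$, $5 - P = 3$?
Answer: $216$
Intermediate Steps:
$P = 2$ ($P = 5 - 3 = 2$)
$T = 1$ ($T = -1 + 2 \cdot 1 = -1 + 2 = 1$)
$Q{\left(z,Z \right)} = 10 + 5 \left(1 + Z\right) \left(Z + z\right)$ ($Q{\left(z,Z \right)} = 10 + 5 \left(z + Z\right) \left(Z + 1\right) = 10 + 5 \left(Z + z\right) \left(1 + Z\right) = 10 + 5 \left(1 + Z\right) \left(Z + z\right)$)
$X^{3}{\left(1,Q{\left(5,0 \right)} \right)} = 6^{3} = 216$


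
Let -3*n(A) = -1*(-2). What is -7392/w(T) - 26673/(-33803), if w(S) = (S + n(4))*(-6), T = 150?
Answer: 1222191/135212 ≈ 9.0391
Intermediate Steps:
n(A) = -⅔ (n(A) = -(-1)*(-2)/3 = -⅓*2 = -⅔)
w(S) = 4 - 6*S (w(S) = (S - ⅔)*(-6) = (-⅔ + S)*(-6) = 4 - 6*S)
-7392/w(T) - 26673/(-33803) = -7392/(4 - 6*150) - 26673/(-33803) = -7392/(4 - 900) - 26673*(-1/33803) = -7392/(-896) + 26673/33803 = -7392*(-1/896) + 26673/33803 = 33/4 + 26673/33803 = 1222191/135212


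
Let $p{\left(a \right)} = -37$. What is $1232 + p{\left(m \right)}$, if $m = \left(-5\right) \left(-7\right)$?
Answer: $1195$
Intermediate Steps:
$m = 35$
$1232 + p{\left(m \right)} = 1232 - 37 = 1195$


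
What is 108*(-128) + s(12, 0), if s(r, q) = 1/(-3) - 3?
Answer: -41482/3 ≈ -13827.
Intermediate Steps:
s(r, q) = -10/3 (s(r, q) = -⅓ - 3 = -10/3)
108*(-128) + s(12, 0) = 108*(-128) - 10/3 = -13824 - 10/3 = -41482/3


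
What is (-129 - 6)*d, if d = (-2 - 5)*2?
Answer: 1890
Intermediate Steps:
d = -14 (d = -7*2 = -14)
(-129 - 6)*d = (-129 - 6)*(-14) = -135*(-14) = 1890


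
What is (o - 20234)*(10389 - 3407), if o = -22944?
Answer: -301468796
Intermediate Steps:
(o - 20234)*(10389 - 3407) = (-22944 - 20234)*(10389 - 3407) = -43178*6982 = -301468796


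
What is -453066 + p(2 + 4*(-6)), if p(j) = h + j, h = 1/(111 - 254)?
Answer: -64791585/143 ≈ -4.5309e+5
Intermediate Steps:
h = -1/143 (h = 1/(-143) = -1/143 ≈ -0.0069930)
p(j) = -1/143 + j
-453066 + p(2 + 4*(-6)) = -453066 + (-1/143 + (2 + 4*(-6))) = -453066 + (-1/143 + (2 - 24)) = -453066 + (-1/143 - 22) = -453066 - 3147/143 = -64791585/143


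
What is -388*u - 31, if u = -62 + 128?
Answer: -25639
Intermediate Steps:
u = 66
-388*u - 31 = -388*66 - 31 = -25608 - 31 = -25639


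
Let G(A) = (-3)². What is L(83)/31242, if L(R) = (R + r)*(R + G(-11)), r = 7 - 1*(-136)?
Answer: 10396/15621 ≈ 0.66551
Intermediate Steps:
r = 143 (r = 7 + 136 = 143)
G(A) = 9
L(R) = (9 + R)*(143 + R) (L(R) = (R + 143)*(R + 9) = (143 + R)*(9 + R) = (9 + R)*(143 + R))
L(83)/31242 = (1287 + 83² + 152*83)/31242 = (1287 + 6889 + 12616)*(1/31242) = 20792*(1/31242) = 10396/15621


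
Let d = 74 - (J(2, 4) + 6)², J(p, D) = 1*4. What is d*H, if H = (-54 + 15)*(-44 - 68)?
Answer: -113568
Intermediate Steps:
J(p, D) = 4
H = 4368 (H = -39*(-112) = 4368)
d = -26 (d = 74 - (4 + 6)² = 74 - 1*10² = 74 - 1*100 = 74 - 100 = -26)
d*H = -26*4368 = -113568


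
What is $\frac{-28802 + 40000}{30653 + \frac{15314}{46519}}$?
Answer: $\frac{520919762}{1425962221} \approx 0.36531$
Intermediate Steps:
$\frac{-28802 + 40000}{30653 + \frac{15314}{46519}} = \frac{11198}{30653 + 15314 \cdot \frac{1}{46519}} = \frac{11198}{30653 + \frac{15314}{46519}} = \frac{11198}{\frac{1425962221}{46519}} = 11198 \cdot \frac{46519}{1425962221} = \frac{520919762}{1425962221}$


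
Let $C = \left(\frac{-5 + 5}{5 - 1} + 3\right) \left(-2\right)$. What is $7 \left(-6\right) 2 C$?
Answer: $504$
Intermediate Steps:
$C = -6$ ($C = \left(\frac{0}{4} + 3\right) \left(-2\right) = \left(0 \cdot \frac{1}{4} + 3\right) \left(-2\right) = \left(0 + 3\right) \left(-2\right) = 3 \left(-2\right) = -6$)
$7 \left(-6\right) 2 C = 7 \left(-6\right) 2 \left(-6\right) = \left(-42\right) 2 \left(-6\right) = \left(-84\right) \left(-6\right) = 504$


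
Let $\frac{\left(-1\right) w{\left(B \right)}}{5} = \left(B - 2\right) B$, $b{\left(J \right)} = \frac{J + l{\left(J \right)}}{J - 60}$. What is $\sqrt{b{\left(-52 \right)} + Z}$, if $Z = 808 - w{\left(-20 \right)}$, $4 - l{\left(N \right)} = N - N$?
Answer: $\frac{\sqrt{147413}}{7} \approx 54.849$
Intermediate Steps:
$l{\left(N \right)} = 4$ ($l{\left(N \right)} = 4 - \left(N - N\right) = 4 - 0 = 4 + 0 = 4$)
$b{\left(J \right)} = \frac{4 + J}{-60 + J}$ ($b{\left(J \right)} = \frac{J + 4}{J - 60} = \frac{4 + J}{-60 + J}$)
$w{\left(B \right)} = - 5 B \left(-2 + B\right)$ ($w{\left(B \right)} = - 5 \left(B - 2\right) B = - 5 \left(-2 + B\right) B = - 5 B \left(-2 + B\right)$)
$Z = 3008$ ($Z = 808 - 5 \left(-20\right) \left(2 - -20\right) = 808 - 5 \left(-20\right) \left(2 + 20\right) = 808 - 5 \left(-20\right) 22 = 808 - -2200 = 808 + 2200 = 3008$)
$\sqrt{b{\left(-52 \right)} + Z} = \sqrt{\frac{4 - 52}{-60 - 52} + 3008} = \sqrt{\frac{1}{-112} \left(-48\right) + 3008} = \sqrt{\left(- \frac{1}{112}\right) \left(-48\right) + 3008} = \sqrt{\frac{3}{7} + 3008} = \sqrt{\frac{21059}{7}} = \frac{\sqrt{147413}}{7}$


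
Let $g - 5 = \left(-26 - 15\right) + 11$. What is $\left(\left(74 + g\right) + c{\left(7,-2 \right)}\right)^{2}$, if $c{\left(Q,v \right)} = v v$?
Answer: $2809$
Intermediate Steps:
$g = -25$ ($g = 5 + \left(\left(-26 - 15\right) + 11\right) = 5 + \left(-41 + 11\right) = 5 - 30 = -25$)
$c{\left(Q,v \right)} = v^{2}$
$\left(\left(74 + g\right) + c{\left(7,-2 \right)}\right)^{2} = \left(\left(74 - 25\right) + \left(-2\right)^{2}\right)^{2} = \left(49 + 4\right)^{2} = 53^{2} = 2809$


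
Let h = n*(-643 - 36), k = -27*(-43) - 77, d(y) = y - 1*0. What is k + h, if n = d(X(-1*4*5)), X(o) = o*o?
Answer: -270516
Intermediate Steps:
X(o) = o²
d(y) = y (d(y) = y + 0 = y)
n = 400 (n = (-1*4*5)² = (-4*5)² = (-20)² = 400)
k = 1084 (k = 1161 - 77 = 1084)
h = -271600 (h = 400*(-643 - 36) = 400*(-679) = -271600)
k + h = 1084 - 271600 = -270516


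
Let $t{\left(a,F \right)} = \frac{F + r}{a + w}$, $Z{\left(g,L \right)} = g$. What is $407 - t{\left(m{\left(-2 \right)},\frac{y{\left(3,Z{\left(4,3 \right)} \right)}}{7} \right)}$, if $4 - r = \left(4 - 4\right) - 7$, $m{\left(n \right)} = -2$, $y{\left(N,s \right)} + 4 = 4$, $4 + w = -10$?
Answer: $\frac{6523}{16} \approx 407.69$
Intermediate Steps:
$w = -14$ ($w = -4 - 10 = -14$)
$y{\left(N,s \right)} = 0$ ($y{\left(N,s \right)} = -4 + 4 = 0$)
$r = 11$ ($r = 4 - \left(\left(4 - 4\right) - 7\right) = 4 - \left(0 - 7\right) = 4 - -7 = 4 + 7 = 11$)
$t{\left(a,F \right)} = \frac{11 + F}{-14 + a}$ ($t{\left(a,F \right)} = \frac{F + 11}{a - 14} = \frac{11 + F}{-14 + a}$)
$407 - t{\left(m{\left(-2 \right)},\frac{y{\left(3,Z{\left(4,3 \right)} \right)}}{7} \right)} = 407 - \frac{11 + \frac{0}{7}}{-14 - 2} = 407 - \frac{11 + 0 \cdot \frac{1}{7}}{-16} = 407 - - \frac{11 + 0}{16} = 407 - \left(- \frac{1}{16}\right) 11 = 407 - - \frac{11}{16} = 407 + \frac{11}{16} = \frac{6523}{16}$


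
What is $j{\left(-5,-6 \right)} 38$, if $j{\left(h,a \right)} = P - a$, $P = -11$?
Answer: $-190$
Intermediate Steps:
$j{\left(h,a \right)} = -11 - a$
$j{\left(-5,-6 \right)} 38 = \left(-11 - -6\right) 38 = \left(-11 + 6\right) 38 = \left(-5\right) 38 = -190$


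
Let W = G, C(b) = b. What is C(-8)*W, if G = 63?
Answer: -504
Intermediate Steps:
W = 63
C(-8)*W = -8*63 = -504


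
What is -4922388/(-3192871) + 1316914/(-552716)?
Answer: -742026957143/882375443818 ≈ -0.84094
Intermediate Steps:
-4922388/(-3192871) + 1316914/(-552716) = -4922388*(-1/3192871) + 1316914*(-1/552716) = 4922388/3192871 - 658457/276358 = -742026957143/882375443818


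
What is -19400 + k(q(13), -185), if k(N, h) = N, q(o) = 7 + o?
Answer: -19380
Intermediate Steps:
-19400 + k(q(13), -185) = -19400 + (7 + 13) = -19400 + 20 = -19380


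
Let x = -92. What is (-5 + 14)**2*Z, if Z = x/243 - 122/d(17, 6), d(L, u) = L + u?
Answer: -31762/69 ≈ -460.32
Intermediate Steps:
Z = -31762/5589 (Z = -92/243 - 122/(17 + 6) = -92*1/243 - 122/23 = -92/243 - 122*1/23 = -92/243 - 122/23 = -31762/5589 ≈ -5.6829)
(-5 + 14)**2*Z = (-5 + 14)**2*(-31762/5589) = 9**2*(-31762/5589) = 81*(-31762/5589) = -31762/69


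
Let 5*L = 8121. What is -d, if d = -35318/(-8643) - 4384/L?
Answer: -10818102/7798867 ≈ -1.3871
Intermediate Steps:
L = 8121/5 (L = (⅕)*8121 = 8121/5 ≈ 1624.2)
d = 10818102/7798867 (d = -35318/(-8643) - 4384/8121/5 = -35318*(-1/8643) - 4384*5/8121 = 35318/8643 - 21920/8121 = 10818102/7798867 ≈ 1.3871)
-d = -1*10818102/7798867 = -10818102/7798867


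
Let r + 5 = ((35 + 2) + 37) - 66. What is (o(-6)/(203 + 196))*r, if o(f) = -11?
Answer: -11/133 ≈ -0.082707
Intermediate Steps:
r = 3 (r = -5 + (((35 + 2) + 37) - 66) = -5 + ((37 + 37) - 66) = -5 + (74 - 66) = -5 + 8 = 3)
(o(-6)/(203 + 196))*r = (-11/(203 + 196))*3 = (-11/399)*3 = ((1/399)*(-11))*3 = -11/399*3 = -11/133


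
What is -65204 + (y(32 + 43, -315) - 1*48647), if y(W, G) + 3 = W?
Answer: -113779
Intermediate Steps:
y(W, G) = -3 + W
-65204 + (y(32 + 43, -315) - 1*48647) = -65204 + ((-3 + (32 + 43)) - 1*48647) = -65204 + ((-3 + 75) - 48647) = -65204 + (72 - 48647) = -65204 - 48575 = -113779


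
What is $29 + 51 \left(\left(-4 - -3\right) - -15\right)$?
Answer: $743$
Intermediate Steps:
$29 + 51 \left(\left(-4 - -3\right) - -15\right) = 29 + 51 \left(\left(-4 + 3\right) + 15\right) = 29 + 51 \left(-1 + 15\right) = 29 + 51 \cdot 14 = 29 + 714 = 743$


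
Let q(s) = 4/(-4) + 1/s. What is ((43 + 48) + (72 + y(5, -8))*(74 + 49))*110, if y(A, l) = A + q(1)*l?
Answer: 1051820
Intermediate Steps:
q(s) = -1 + 1/s (q(s) = 4*(-1/4) + 1/s = -1 + 1/s)
y(A, l) = A (y(A, l) = A + ((1 - 1*1)/1)*l = A + (1*(1 - 1))*l = A + (1*0)*l = A + 0*l = A + 0 = A)
((43 + 48) + (72 + y(5, -8))*(74 + 49))*110 = ((43 + 48) + (72 + 5)*(74 + 49))*110 = (91 + 77*123)*110 = (91 + 9471)*110 = 9562*110 = 1051820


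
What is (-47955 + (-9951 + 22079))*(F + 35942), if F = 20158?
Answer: -2009894700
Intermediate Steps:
(-47955 + (-9951 + 22079))*(F + 35942) = (-47955 + (-9951 + 22079))*(20158 + 35942) = (-47955 + 12128)*56100 = -35827*56100 = -2009894700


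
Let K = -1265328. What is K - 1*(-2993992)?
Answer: 1728664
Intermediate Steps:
K - 1*(-2993992) = -1265328 - 1*(-2993992) = -1265328 + 2993992 = 1728664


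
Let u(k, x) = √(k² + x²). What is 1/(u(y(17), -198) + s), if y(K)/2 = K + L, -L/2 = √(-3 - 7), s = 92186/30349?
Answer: 30349/(2*(46093 + 30349*√2*√(5025 - 34*I*√10))) ≈ 0.0049123 + 5.1763e-5*I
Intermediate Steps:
s = 92186/30349 (s = 92186*(1/30349) = 92186/30349 ≈ 3.0375)
L = -2*I*√10 (L = -2*√(-3 - 7) = -2*I*√10 ≈ -6.3246*I)
y(K) = 2*K - 4*I*√10 (y(K) = 2*(K - 2*I*√10) = 2*K - 4*I*√10)
1/(u(y(17), -198) + s) = 1/(√((2*17 - 4*I*√10)² + (-198)²) + 92186/30349) = 1/(√((34 - 4*I*√10)² + 39204) + 92186/30349) = 1/(√(39204 + (34 - 4*I*√10)²) + 92186/30349) = 1/(92186/30349 + √(39204 + (34 - 4*I*√10)²))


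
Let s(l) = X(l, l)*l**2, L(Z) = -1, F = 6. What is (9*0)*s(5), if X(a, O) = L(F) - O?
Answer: 0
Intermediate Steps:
X(a, O) = -1 - O
s(l) = l**2*(-1 - l) (s(l) = (-1 - l)*l**2 = l**2*(-1 - l))
(9*0)*s(5) = (9*0)*(5**2*(-1 - 1*5)) = 0*(25*(-1 - 5)) = 0*(25*(-6)) = 0*(-150) = 0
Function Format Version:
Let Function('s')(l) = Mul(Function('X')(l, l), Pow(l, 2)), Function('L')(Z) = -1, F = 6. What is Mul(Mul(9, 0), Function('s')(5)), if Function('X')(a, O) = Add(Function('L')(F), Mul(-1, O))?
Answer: 0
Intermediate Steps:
Function('X')(a, O) = Add(-1, Mul(-1, O))
Function('s')(l) = Mul(Pow(l, 2), Add(-1, Mul(-1, l))) (Function('s')(l) = Mul(Add(-1, Mul(-1, l)), Pow(l, 2)) = Mul(Pow(l, 2), Add(-1, Mul(-1, l))))
Mul(Mul(9, 0), Function('s')(5)) = Mul(Mul(9, 0), Mul(Pow(5, 2), Add(-1, Mul(-1, 5)))) = Mul(0, Mul(25, Add(-1, -5))) = Mul(0, Mul(25, -6)) = Mul(0, -150) = 0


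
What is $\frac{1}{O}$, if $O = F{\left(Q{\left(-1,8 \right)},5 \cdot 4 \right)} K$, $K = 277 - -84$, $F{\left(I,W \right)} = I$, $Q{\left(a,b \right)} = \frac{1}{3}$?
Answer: $\frac{3}{361} \approx 0.0083102$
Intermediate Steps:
$Q{\left(a,b \right)} = \frac{1}{3}$
$K = 361$ ($K = 277 + 84 = 361$)
$O = \frac{361}{3}$ ($O = \frac{1}{3} \cdot 361 = \frac{361}{3} \approx 120.33$)
$\frac{1}{O} = \frac{1}{\frac{361}{3}} = \frac{3}{361}$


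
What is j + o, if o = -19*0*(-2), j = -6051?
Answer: -6051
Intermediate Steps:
o = 0 (o = 0*(-2) = 0)
j + o = -6051 + 0 = -6051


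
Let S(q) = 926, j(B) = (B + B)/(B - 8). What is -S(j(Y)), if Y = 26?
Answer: -926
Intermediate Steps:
j(B) = 2*B/(-8 + B) (j(B) = (2*B)/(-8 + B) = 2*B/(-8 + B))
-S(j(Y)) = -1*926 = -926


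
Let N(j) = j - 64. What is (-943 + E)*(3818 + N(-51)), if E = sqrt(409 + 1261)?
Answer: -3491929 + 3703*sqrt(1670) ≈ -3.3406e+6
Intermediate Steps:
N(j) = -64 + j
E = sqrt(1670) ≈ 40.866
(-943 + E)*(3818 + N(-51)) = (-943 + sqrt(1670))*(3818 + (-64 - 51)) = (-943 + sqrt(1670))*(3818 - 115) = (-943 + sqrt(1670))*3703 = -3491929 + 3703*sqrt(1670)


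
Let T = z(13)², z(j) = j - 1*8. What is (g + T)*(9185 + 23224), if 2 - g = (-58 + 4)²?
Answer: -93629601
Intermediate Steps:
z(j) = -8 + j (z(j) = j - 8 = -8 + j)
T = 25 (T = (-8 + 13)² = 5² = 25)
g = -2914 (g = 2 - (-58 + 4)² = 2 - 1*(-54)² = 2 - 1*2916 = 2 - 2916 = -2914)
(g + T)*(9185 + 23224) = (-2914 + 25)*(9185 + 23224) = -2889*32409 = -93629601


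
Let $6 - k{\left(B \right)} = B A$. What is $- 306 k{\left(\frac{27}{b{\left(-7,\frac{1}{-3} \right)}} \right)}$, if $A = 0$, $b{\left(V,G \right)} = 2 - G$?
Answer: $-1836$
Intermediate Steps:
$k{\left(B \right)} = 6$ ($k{\left(B \right)} = 6 - B 0 = 6 - 0 = 6 + 0 = 6$)
$- 306 k{\left(\frac{27}{b{\left(-7,\frac{1}{-3} \right)}} \right)} = \left(-306\right) 6 = -1836$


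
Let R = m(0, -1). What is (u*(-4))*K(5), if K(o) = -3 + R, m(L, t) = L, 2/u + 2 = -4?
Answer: -4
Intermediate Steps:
u = -⅓ (u = 2/(-2 - 4) = 2/(-6) = 2*(-⅙) = -⅓ ≈ -0.33333)
R = 0
K(o) = -3 (K(o) = -3 + 0 = -3)
(u*(-4))*K(5) = -⅓*(-4)*(-3) = (4/3)*(-3) = -4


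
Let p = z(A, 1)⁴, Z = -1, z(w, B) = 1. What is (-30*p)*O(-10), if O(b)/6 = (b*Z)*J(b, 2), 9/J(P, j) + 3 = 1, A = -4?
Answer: 8100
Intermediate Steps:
J(P, j) = -9/2 (J(P, j) = 9/(-3 + 1) = 9/(-2) = 9*(-½) = -9/2)
O(b) = 27*b (O(b) = 6*((b*(-1))*(-9/2)) = 6*(-b*(-9/2)) = 6*(9*b/2) = 27*b)
p = 1 (p = 1⁴ = 1)
(-30*p)*O(-10) = (-30*1)*(27*(-10)) = -30*(-270) = 8100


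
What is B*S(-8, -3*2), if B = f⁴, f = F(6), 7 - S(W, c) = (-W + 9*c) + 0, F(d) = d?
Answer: 68688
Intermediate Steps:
S(W, c) = 7 + W - 9*c (S(W, c) = 7 - ((-W + 9*c) + 0) = 7 - (-W + 9*c) = 7 + (W - 9*c) = 7 + W - 9*c)
f = 6
B = 1296 (B = 6⁴ = 1296)
B*S(-8, -3*2) = 1296*(7 - 8 - (-27)*2) = 1296*(7 - 8 - 9*(-6)) = 1296*(7 - 8 + 54) = 1296*53 = 68688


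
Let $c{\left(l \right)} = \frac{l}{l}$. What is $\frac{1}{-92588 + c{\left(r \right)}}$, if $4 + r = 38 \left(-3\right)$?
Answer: $- \frac{1}{92587} \approx -1.0801 \cdot 10^{-5}$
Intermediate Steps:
$r = -118$ ($r = -4 + 38 \left(-3\right) = -4 - 114 = -118$)
$c{\left(l \right)} = 1$
$\frac{1}{-92588 + c{\left(r \right)}} = \frac{1}{-92588 + 1} = \frac{1}{-92587} = - \frac{1}{92587}$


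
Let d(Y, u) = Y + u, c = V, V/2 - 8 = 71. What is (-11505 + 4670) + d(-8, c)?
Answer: -6685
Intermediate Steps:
V = 158 (V = 16 + 2*71 = 16 + 142 = 158)
c = 158
(-11505 + 4670) + d(-8, c) = (-11505 + 4670) + (-8 + 158) = -6835 + 150 = -6685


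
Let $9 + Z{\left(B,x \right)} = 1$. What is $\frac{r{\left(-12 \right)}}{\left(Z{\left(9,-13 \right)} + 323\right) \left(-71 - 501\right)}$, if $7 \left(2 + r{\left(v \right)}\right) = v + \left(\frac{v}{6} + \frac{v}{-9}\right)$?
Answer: $\frac{4}{189189} \approx 2.1143 \cdot 10^{-5}$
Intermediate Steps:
$Z{\left(B,x \right)} = -8$ ($Z{\left(B,x \right)} = -9 + 1 = -8$)
$r{\left(v \right)} = -2 + \frac{19 v}{126}$ ($r{\left(v \right)} = -2 + \frac{v + \left(\frac{v}{6} + \frac{v}{-9}\right)}{7} = -2 + \frac{v + \left(v \frac{1}{6} + v \left(- \frac{1}{9}\right)\right)}{7} = -2 + \frac{v + \left(\frac{v}{6} - \frac{v}{9}\right)}{7} = -2 + \frac{v + \frac{v}{18}}{7} = -2 + \frac{\frac{19}{18} v}{7} = -2 + \frac{19 v}{126}$)
$\frac{r{\left(-12 \right)}}{\left(Z{\left(9,-13 \right)} + 323\right) \left(-71 - 501\right)} = \frac{-2 + \frac{19}{126} \left(-12\right)}{\left(-8 + 323\right) \left(-71 - 501\right)} = \frac{-2 - \frac{38}{21}}{315 \left(-572\right)} = - \frac{80}{21 \left(-180180\right)} = \left(- \frac{80}{21}\right) \left(- \frac{1}{180180}\right) = \frac{4}{189189}$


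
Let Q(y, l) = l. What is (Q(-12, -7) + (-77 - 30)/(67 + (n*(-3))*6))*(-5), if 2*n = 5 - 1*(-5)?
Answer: 270/23 ≈ 11.739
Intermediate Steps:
n = 5 (n = (5 - 1*(-5))/2 = (5 + 5)/2 = (½)*10 = 5)
(Q(-12, -7) + (-77 - 30)/(67 + (n*(-3))*6))*(-5) = (-7 + (-77 - 30)/(67 + (5*(-3))*6))*(-5) = (-7 - 107/(67 - 15*6))*(-5) = (-7 - 107/(67 - 90))*(-5) = (-7 - 107/(-23))*(-5) = (-7 - 107*(-1/23))*(-5) = (-7 + 107/23)*(-5) = -54/23*(-5) = 270/23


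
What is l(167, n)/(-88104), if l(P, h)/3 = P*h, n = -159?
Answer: 26553/29368 ≈ 0.90415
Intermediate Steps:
l(P, h) = 3*P*h (l(P, h) = 3*(P*h) = 3*P*h)
l(167, n)/(-88104) = (3*167*(-159))/(-88104) = -79659*(-1/88104) = 26553/29368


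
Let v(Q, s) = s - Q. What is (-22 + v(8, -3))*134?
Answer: -4422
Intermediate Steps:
(-22 + v(8, -3))*134 = (-22 + (-3 - 1*8))*134 = (-22 + (-3 - 8))*134 = (-22 - 11)*134 = -33*134 = -4422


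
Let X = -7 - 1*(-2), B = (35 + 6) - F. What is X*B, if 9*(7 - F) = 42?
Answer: -580/3 ≈ -193.33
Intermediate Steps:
F = 7/3 (F = 7 - 1/9*42 = 7 - 14/3 = 7/3 ≈ 2.3333)
B = 116/3 (B = (35 + 6) - 1*7/3 = 41 - 7/3 = 116/3 ≈ 38.667)
X = -5 (X = -7 + 2 = -5)
X*B = -5*116/3 = -580/3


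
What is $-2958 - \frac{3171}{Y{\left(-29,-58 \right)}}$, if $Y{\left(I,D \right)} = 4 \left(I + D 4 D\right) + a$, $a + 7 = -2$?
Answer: $- \frac{158844813}{53699} \approx -2958.1$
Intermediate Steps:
$a = -9$ ($a = -7 - 2 = -9$)
$Y{\left(I,D \right)} = -9 + 4 I + 16 D^{2}$ ($Y{\left(I,D \right)} = 4 \left(I + D 4 D\right) - 9 = 4 \left(I + 4 D D\right) - 9 = 4 \left(I + 4 D^{2}\right) - 9 = \left(4 I + 16 D^{2}\right) - 9 = -9 + 4 I + 16 D^{2}$)
$-2958 - \frac{3171}{Y{\left(-29,-58 \right)}} = -2958 - \frac{3171}{-9 + 4 \left(-29\right) + 16 \left(-58\right)^{2}} = -2958 - \frac{3171}{-9 - 116 + 16 \cdot 3364} = -2958 - \frac{3171}{-9 - 116 + 53824} = -2958 - \frac{3171}{53699} = - \frac{158844813}{53699}$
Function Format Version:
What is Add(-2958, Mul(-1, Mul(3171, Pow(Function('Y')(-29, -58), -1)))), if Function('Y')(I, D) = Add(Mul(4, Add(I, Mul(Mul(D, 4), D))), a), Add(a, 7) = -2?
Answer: Rational(-158844813, 53699) ≈ -2958.1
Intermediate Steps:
a = -9 (a = Add(-7, -2) = -9)
Function('Y')(I, D) = Add(-9, Mul(4, I), Mul(16, Pow(D, 2))) (Function('Y')(I, D) = Add(Mul(4, Add(I, Mul(Mul(D, 4), D))), -9) = Add(Mul(4, Add(I, Mul(Mul(4, D), D))), -9) = Add(Mul(4, Add(I, Mul(4, Pow(D, 2)))), -9) = Add(Add(Mul(4, I), Mul(16, Pow(D, 2))), -9) = Add(-9, Mul(4, I), Mul(16, Pow(D, 2))))
Add(-2958, Mul(-1, Mul(3171, Pow(Function('Y')(-29, -58), -1)))) = Add(-2958, Mul(-1, Mul(3171, Pow(Add(-9, Mul(4, -29), Mul(16, Pow(-58, 2))), -1)))) = Add(-2958, Mul(-1, Mul(3171, Pow(Add(-9, -116, Mul(16, 3364)), -1)))) = Add(-2958, Mul(-1, Mul(3171, Pow(Add(-9, -116, 53824), -1)))) = Add(-2958, Mul(-1, Mul(3171, Pow(53699, -1)))) = Add(-2958, Mul(-1, Mul(3171, Rational(1, 53699)))) = Add(-2958, Mul(-1, Rational(3171, 53699))) = Add(-2958, Rational(-3171, 53699)) = Rational(-158844813, 53699)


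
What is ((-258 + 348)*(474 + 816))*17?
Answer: 1973700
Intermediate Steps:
((-258 + 348)*(474 + 816))*17 = (90*1290)*17 = 116100*17 = 1973700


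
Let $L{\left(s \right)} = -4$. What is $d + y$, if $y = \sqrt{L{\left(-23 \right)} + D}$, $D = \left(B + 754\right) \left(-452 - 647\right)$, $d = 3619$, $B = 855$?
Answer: $3619 + i \sqrt{1768295} \approx 3619.0 + 1329.8 i$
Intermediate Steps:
$D = -1768291$ ($D = \left(855 + 754\right) \left(-452 - 647\right) = 1609 \left(-1099\right) = -1768291$)
$y = i \sqrt{1768295}$ ($y = \sqrt{-4 - 1768291} = \sqrt{-1768295} = i \sqrt{1768295} \approx 1329.8 i$)
$d + y = 3619 + i \sqrt{1768295}$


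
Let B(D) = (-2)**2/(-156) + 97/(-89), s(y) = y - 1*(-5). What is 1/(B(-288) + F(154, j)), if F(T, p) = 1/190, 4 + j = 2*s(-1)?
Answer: -659490/732209 ≈ -0.90069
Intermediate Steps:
s(y) = 5 + y (s(y) = y + 5 = 5 + y)
j = 4 (j = -4 + 2*(5 - 1) = -4 + 2*4 = -4 + 8 = 4)
B(D) = -3872/3471 (B(D) = 4*(-1/156) + 97*(-1/89) = -1/39 - 97/89 = -3872/3471)
F(T, p) = 1/190
1/(B(-288) + F(154, j)) = 1/(-3872/3471 + 1/190) = 1/(-732209/659490) = -659490/732209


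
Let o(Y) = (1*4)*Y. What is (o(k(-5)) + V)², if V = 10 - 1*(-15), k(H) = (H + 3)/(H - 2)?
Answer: 33489/49 ≈ 683.45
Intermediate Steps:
k(H) = (3 + H)/(-2 + H)
o(Y) = 4*Y
V = 25 (V = 10 + 15 = 25)
(o(k(-5)) + V)² = (4*((3 - 5)/(-2 - 5)) + 25)² = (4*(-2/(-7)) + 25)² = (4*(-⅐*(-2)) + 25)² = (4*(2/7) + 25)² = (8/7 + 25)² = (183/7)² = 33489/49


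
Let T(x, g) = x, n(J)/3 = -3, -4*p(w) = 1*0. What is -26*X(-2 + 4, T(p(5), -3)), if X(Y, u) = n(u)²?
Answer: -2106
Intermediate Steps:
p(w) = 0 (p(w) = -0/4 = -¼*0 = 0)
n(J) = -9 (n(J) = 3*(-3) = -9)
X(Y, u) = 81 (X(Y, u) = (-9)² = 81)
-26*X(-2 + 4, T(p(5), -3)) = -26*81 = -2106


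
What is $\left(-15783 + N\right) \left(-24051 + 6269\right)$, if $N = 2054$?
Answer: $244129078$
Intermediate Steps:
$\left(-15783 + N\right) \left(-24051 + 6269\right) = \left(-15783 + 2054\right) \left(-24051 + 6269\right) = \left(-13729\right) \left(-17782\right) = 244129078$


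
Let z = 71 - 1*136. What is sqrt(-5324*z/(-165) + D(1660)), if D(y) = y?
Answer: 4*I*sqrt(246)/3 ≈ 20.913*I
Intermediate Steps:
z = -65 (z = 71 - 136 = -65)
sqrt(-5324*z/(-165) + D(1660)) = sqrt(-(-346060)/(-165) + 1660) = sqrt(-(-346060)*(-1)/165 + 1660) = sqrt(-5324*13/33 + 1660) = sqrt(-6292/3 + 1660) = sqrt(-1312/3) = 4*I*sqrt(246)/3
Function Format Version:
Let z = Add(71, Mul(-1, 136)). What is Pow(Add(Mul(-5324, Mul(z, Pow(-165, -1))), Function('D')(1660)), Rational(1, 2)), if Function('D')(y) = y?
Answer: Mul(Rational(4, 3), I, Pow(246, Rational(1, 2))) ≈ Mul(20.913, I)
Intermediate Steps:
z = -65 (z = Add(71, -136) = -65)
Pow(Add(Mul(-5324, Mul(z, Pow(-165, -1))), Function('D')(1660)), Rational(1, 2)) = Pow(Add(Mul(-5324, Mul(-65, Pow(-165, -1))), 1660), Rational(1, 2)) = Pow(Add(Mul(-5324, Mul(-65, Rational(-1, 165))), 1660), Rational(1, 2)) = Pow(Add(Mul(-5324, Rational(13, 33)), 1660), Rational(1, 2)) = Pow(Add(Rational(-6292, 3), 1660), Rational(1, 2)) = Pow(Rational(-1312, 3), Rational(1, 2)) = Mul(Rational(4, 3), I, Pow(246, Rational(1, 2)))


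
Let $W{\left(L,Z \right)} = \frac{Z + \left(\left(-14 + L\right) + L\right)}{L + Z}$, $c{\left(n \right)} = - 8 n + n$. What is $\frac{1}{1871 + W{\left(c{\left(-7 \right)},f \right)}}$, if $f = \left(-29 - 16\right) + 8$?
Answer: $\frac{12}{22499} \approx 0.00053336$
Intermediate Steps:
$c{\left(n \right)} = - 7 n$
$f = -37$ ($f = -45 + 8 = -37$)
$W{\left(L,Z \right)} = \frac{-14 + Z + 2 L}{L + Z}$ ($W{\left(L,Z \right)} = \frac{Z + \left(-14 + 2 L\right)}{L + Z} = \frac{-14 + Z + 2 L}{L + Z}$)
$\frac{1}{1871 + W{\left(c{\left(-7 \right)},f \right)}} = \frac{1}{1871 + \frac{-14 - 37 + 2 \left(\left(-7\right) \left(-7\right)\right)}{\left(-7\right) \left(-7\right) - 37}} = \frac{1}{1871 + \frac{-14 - 37 + 2 \cdot 49}{49 - 37}} = \frac{1}{1871 + \frac{-14 - 37 + 98}{12}} = \frac{1}{1871 + \frac{1}{12} \cdot 47} = \frac{1}{1871 + \frac{47}{12}} = \frac{1}{\frac{22499}{12}} = \frac{12}{22499}$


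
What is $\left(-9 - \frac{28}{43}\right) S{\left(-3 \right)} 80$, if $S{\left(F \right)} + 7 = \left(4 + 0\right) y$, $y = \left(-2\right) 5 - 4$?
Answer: $\frac{2091600}{43} \approx 48642.0$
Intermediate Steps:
$y = -14$ ($y = -10 - 4 = -14$)
$S{\left(F \right)} = -63$ ($S{\left(F \right)} = -7 + \left(4 + 0\right) \left(-14\right) = -7 + 4 \left(-14\right) = -7 - 56 = -63$)
$\left(-9 - \frac{28}{43}\right) S{\left(-3 \right)} 80 = \left(-9 - \frac{28}{43}\right) \left(-63\right) 80 = \left(- \frac{415}{43}\right) \left(-63\right) 80 = \frac{26145}{43} \cdot 80 = \frac{2091600}{43}$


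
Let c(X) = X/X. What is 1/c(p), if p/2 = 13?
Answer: 1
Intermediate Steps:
p = 26 (p = 2*13 = 26)
c(X) = 1
1/c(p) = 1/1 = 1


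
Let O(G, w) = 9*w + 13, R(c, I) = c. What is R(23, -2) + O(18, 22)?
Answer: 234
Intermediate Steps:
O(G, w) = 13 + 9*w
R(23, -2) + O(18, 22) = 23 + (13 + 9*22) = 23 + (13 + 198) = 23 + 211 = 234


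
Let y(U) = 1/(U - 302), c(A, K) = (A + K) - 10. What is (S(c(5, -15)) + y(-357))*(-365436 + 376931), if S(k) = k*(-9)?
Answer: 1363525405/659 ≈ 2.0691e+6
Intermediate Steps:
c(A, K) = -10 + A + K
y(U) = 1/(-302 + U)
S(k) = -9*k
(S(c(5, -15)) + y(-357))*(-365436 + 376931) = (-9*(-10 + 5 - 15) + 1/(-302 - 357))*(-365436 + 376931) = (-9*(-20) + 1/(-659))*11495 = (180 - 1/659)*11495 = (118619/659)*11495 = 1363525405/659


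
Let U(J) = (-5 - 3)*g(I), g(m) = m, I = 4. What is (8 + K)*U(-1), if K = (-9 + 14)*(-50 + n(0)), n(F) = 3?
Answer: 7264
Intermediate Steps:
K = -235 (K = (-9 + 14)*(-50 + 3) = 5*(-47) = -235)
U(J) = -32 (U(J) = (-5 - 3)*4 = -8*4 = -32)
(8 + K)*U(-1) = (8 - 235)*(-32) = -227*(-32) = 7264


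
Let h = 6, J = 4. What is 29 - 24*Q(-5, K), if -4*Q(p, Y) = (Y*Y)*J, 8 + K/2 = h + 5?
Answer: 893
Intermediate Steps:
K = 6 (K = -16 + 2*(6 + 5) = -16 + 2*11 = -16 + 22 = 6)
Q(p, Y) = -Y² (Q(p, Y) = -Y*Y*4/4 = -Y²*4/4 = -Y²)
29 - 24*Q(-5, K) = 29 - (-24)*6² = 29 - (-24)*36 = 29 - 24*(-36) = 29 + 864 = 893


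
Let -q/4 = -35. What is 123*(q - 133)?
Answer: 861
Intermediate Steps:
q = 140 (q = -4*(-35) = 140)
123*(q - 133) = 123*(140 - 133) = 123*7 = 861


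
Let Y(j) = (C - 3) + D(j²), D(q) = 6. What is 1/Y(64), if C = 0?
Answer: ⅓ ≈ 0.33333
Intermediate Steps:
Y(j) = 3 (Y(j) = (0 - 3) + 6 = -3 + 6 = 3)
1/Y(64) = 1/3 = ⅓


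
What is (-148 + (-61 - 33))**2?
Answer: 58564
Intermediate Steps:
(-148 + (-61 - 33))**2 = (-148 - 94)**2 = (-242)**2 = 58564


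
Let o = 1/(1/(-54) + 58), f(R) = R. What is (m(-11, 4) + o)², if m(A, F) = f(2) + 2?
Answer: 158206084/9803161 ≈ 16.138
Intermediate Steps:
o = 54/3131 (o = 1/(-1/54 + 58) = 1/(3131/54) = 54/3131 ≈ 0.017247)
m(A, F) = 4 (m(A, F) = 2 + 2 = 4)
(m(-11, 4) + o)² = (4 + 54/3131)² = (12578/3131)² = 158206084/9803161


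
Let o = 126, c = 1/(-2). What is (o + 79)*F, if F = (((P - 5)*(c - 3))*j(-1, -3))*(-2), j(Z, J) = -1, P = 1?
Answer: 5740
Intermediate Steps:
c = -1/2 ≈ -0.50000
F = 28 (F = (((1 - 5)*(-1/2 - 3))*(-1))*(-2) = (-4*(-7/2)*(-1))*(-2) = (14*(-1))*(-2) = -14*(-2) = 28)
(o + 79)*F = (126 + 79)*28 = 205*28 = 5740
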